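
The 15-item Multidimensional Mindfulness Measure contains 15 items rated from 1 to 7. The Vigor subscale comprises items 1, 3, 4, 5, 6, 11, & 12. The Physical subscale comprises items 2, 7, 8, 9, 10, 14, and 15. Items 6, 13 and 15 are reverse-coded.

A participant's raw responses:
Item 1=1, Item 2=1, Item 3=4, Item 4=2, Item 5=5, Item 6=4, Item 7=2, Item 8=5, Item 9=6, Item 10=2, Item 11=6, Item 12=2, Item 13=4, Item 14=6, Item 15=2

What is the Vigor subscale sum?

Vigor items: 1, 3, 4, 5, 6, 11, 12.
Of these, item 6 is reverse-coded; on a 1–7 scale, reversed = 8 − raw.
  item 1: 1
  item 3: 4
  item 4: 2
  item 5: 5
  item 6: 8 − 4 = 4
  item 11: 6
  item 12: 2
Sum = 1 + 4 + 2 + 5 + 4 + 6 + 2 = 24

24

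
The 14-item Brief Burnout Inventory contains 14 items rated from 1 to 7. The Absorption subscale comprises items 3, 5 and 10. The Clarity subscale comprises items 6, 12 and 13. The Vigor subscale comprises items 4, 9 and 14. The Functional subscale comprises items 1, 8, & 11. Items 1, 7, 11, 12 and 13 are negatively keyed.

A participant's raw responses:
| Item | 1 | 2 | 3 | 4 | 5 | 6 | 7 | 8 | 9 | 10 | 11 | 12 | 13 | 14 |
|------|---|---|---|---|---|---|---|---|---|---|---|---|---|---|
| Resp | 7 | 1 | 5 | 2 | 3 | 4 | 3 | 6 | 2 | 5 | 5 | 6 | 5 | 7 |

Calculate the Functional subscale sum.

Functional items: 1, 8, 11.
Of these, items 1 and 11 are negatively keyed; reverse-coded value = 8 − response.
  item 1: 8 − 7 = 1
  item 8: 6
  item 11: 8 − 5 = 3
Sum = 1 + 6 + 3 = 10

10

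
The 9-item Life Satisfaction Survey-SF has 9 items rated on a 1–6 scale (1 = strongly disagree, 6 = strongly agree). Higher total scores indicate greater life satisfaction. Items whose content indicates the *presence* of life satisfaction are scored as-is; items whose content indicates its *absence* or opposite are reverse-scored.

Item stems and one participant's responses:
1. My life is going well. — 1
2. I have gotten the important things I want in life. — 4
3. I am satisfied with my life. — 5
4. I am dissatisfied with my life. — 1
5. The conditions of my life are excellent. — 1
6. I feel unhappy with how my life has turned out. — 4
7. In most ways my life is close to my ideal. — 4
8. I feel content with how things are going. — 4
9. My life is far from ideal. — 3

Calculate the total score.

32

Items 4, 6, 9 describe the absence/opposite of life satisfaction → reverse-score.
reverse-coded value = 7 − response.
  item 1: 1
  item 2: 4
  item 3: 5
  item 4: 7 − 1 = 6
  item 5: 1
  item 6: 7 − 4 = 3
  item 7: 4
  item 8: 4
  item 9: 7 − 3 = 4
Total = 1 + 4 + 5 + 6 + 1 + 3 + 4 + 4 + 4 = 32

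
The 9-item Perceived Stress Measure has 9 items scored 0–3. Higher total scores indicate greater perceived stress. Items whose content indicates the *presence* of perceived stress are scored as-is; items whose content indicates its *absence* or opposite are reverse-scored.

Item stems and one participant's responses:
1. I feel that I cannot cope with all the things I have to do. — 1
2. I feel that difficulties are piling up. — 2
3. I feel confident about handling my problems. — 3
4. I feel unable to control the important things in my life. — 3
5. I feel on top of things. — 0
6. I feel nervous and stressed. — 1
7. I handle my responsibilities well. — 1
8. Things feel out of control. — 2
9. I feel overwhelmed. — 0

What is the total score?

Items 3, 5, 7 describe the absence/opposite of perceived stress → reverse-score.
reversed = (0+3) − raw = 3 − raw.
  item 1: 1
  item 2: 2
  item 3: 3 − 3 = 0
  item 4: 3
  item 5: 3 − 0 = 3
  item 6: 1
  item 7: 3 − 1 = 2
  item 8: 2
  item 9: 0
Total = 1 + 2 + 0 + 3 + 3 + 1 + 2 + 2 + 0 = 14

14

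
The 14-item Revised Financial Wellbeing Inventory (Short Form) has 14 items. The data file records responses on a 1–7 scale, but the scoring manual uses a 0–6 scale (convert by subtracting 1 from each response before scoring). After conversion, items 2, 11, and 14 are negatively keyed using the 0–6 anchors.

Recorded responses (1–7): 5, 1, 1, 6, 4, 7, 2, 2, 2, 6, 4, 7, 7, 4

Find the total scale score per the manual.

Convert to 0–6: 4, 0, 0, 5, 3, 6, 1, 1, 1, 5, 3, 6, 6, 3
Reverse-coded (reverse-coded value = 6 − response):
  item 2: 6 − 0 = 6
  item 11: 6 − 3 = 3
  item 14: 6 − 3 = 3
Scored: 4, 6, 0, 5, 3, 6, 1, 1, 1, 5, 3, 6, 6, 3
Total = 50

50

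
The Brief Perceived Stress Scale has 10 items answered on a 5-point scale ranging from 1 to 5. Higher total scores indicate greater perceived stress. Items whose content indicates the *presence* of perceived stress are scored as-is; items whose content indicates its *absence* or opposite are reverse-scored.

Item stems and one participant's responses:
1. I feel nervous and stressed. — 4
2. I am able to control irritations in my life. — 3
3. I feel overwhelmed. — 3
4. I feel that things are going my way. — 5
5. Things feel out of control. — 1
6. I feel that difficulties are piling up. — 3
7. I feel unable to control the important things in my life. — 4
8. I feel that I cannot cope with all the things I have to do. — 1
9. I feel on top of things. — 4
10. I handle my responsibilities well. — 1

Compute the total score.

27

Items 2, 4, 9, 10 describe the absence/opposite of perceived stress → reverse-score.
on a 1–5 scale, reversed = 6 − raw.
  item 1: 4
  item 2: 6 − 3 = 3
  item 3: 3
  item 4: 6 − 5 = 1
  item 5: 1
  item 6: 3
  item 7: 4
  item 8: 1
  item 9: 6 − 4 = 2
  item 10: 6 − 1 = 5
Total = 4 + 3 + 3 + 1 + 1 + 3 + 4 + 1 + 2 + 5 = 27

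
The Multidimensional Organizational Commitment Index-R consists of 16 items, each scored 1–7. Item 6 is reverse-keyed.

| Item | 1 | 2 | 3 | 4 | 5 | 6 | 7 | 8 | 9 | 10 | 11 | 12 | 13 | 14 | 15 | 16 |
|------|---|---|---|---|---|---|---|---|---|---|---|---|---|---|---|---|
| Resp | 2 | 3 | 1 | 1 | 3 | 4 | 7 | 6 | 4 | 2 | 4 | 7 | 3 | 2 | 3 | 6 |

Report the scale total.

Raw sum = 58. Reverse-keyed items: 6; their raw sum = 4.
Each reversal replaces raw with 8 − raw, changing the total by 8 − 2·raw per item.
Total = 58 + 1·8 − 2·4 = 58 + 8 − 8 = 58

58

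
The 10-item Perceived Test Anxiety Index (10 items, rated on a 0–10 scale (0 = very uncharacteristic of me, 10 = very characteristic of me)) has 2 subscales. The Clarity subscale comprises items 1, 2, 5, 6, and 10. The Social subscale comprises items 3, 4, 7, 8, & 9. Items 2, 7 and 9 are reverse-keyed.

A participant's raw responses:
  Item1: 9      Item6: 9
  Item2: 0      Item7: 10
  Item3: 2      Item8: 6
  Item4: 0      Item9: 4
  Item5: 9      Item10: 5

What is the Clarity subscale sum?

42

Clarity items: 1, 2, 5, 6, 10.
Of these, item 2 is reverse-keyed; reversed = (0+10) − raw = 10 − raw.
  item 1: 9
  item 2: 10 − 0 = 10
  item 5: 9
  item 6: 9
  item 10: 5
Sum = 9 + 10 + 9 + 9 + 5 = 42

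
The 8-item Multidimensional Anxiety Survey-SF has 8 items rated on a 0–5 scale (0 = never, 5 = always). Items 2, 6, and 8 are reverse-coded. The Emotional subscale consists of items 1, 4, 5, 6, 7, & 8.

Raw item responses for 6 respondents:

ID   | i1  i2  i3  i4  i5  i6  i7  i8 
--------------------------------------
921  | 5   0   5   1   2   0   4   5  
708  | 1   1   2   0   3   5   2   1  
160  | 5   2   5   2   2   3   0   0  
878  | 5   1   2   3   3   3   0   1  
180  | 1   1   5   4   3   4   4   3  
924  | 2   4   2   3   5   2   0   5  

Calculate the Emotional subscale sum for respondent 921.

Respondent 921 raw: 5, 0, 5, 1, 2, 0, 4, 5.
Emotional items: 1, 4, 5, 6, 7, 8.
Reverse-coded (reverse-coded value = 5 − response):
  item 1: 5
  item 4: 1
  item 5: 2
  item 6: 5 − 0 = 5
  item 7: 4
  item 8: 5 − 5 = 0
Sum = 5 + 1 + 2 + 5 + 4 + 0 = 17

17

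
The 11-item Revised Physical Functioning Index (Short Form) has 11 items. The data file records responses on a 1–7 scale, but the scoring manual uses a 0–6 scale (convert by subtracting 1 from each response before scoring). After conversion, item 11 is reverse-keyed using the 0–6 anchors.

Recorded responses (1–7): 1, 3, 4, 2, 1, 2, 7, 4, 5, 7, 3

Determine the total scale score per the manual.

30

Convert to 0–6: 0, 2, 3, 1, 0, 1, 6, 3, 4, 6, 2
Reverse-coded (reversed = (0+6) − raw = 6 − raw):
  item 11: 6 − 2 = 4
Scored: 0, 2, 3, 1, 0, 1, 6, 3, 4, 6, 4
Total = 30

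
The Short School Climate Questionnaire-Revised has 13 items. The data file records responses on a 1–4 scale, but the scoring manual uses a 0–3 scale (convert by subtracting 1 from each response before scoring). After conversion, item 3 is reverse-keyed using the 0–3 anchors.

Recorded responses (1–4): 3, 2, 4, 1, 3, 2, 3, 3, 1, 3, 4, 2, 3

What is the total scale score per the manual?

18

Convert to 0–3: 2, 1, 3, 0, 2, 1, 2, 2, 0, 2, 3, 1, 2
Reverse-coded (reversed = (0+3) − raw = 3 − raw):
  item 3: 3 − 3 = 0
Scored: 2, 1, 0, 0, 2, 1, 2, 2, 0, 2, 3, 1, 2
Total = 18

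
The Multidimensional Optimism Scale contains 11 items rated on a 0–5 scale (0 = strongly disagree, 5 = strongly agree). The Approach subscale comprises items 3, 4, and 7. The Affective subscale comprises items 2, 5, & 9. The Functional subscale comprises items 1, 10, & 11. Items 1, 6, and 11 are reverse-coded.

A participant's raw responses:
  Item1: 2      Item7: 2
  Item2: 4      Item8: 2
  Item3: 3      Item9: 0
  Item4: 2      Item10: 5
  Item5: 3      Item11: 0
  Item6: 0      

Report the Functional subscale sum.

13

Functional items: 1, 10, 11.
Of these, items 1 and 11 are reverse-coded; on a 0–5 scale, reversed = 5 − raw.
  item 1: 5 − 2 = 3
  item 10: 5
  item 11: 5 − 0 = 5
Sum = 3 + 5 + 5 = 13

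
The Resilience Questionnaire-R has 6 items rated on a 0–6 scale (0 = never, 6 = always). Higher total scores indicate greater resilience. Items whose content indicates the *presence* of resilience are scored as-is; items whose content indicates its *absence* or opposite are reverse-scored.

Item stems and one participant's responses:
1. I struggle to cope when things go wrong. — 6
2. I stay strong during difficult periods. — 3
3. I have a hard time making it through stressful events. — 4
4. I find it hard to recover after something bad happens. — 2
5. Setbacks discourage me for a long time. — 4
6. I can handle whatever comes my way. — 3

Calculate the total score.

14

Items 1, 3, 4, 5 describe the absence/opposite of resilience → reverse-score.
on a 0–6 scale, reversed = 6 − raw.
  item 1: 6 − 6 = 0
  item 2: 3
  item 3: 6 − 4 = 2
  item 4: 6 − 2 = 4
  item 5: 6 − 4 = 2
  item 6: 3
Total = 0 + 3 + 2 + 4 + 2 + 3 = 14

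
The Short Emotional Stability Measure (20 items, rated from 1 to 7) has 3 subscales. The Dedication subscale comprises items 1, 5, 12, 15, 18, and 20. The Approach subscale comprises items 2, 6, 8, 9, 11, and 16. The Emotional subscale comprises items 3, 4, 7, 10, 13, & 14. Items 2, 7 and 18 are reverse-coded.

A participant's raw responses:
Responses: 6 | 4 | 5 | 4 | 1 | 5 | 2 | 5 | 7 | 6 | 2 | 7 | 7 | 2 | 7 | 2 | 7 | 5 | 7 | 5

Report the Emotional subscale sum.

30

Emotional items: 3, 4, 7, 10, 13, 14.
Of these, item 7 is reverse-coded; on a 1–7 scale, reversed = 8 − raw.
  item 3: 5
  item 4: 4
  item 7: 8 − 2 = 6
  item 10: 6
  item 13: 7
  item 14: 2
Sum = 5 + 4 + 6 + 6 + 7 + 2 = 30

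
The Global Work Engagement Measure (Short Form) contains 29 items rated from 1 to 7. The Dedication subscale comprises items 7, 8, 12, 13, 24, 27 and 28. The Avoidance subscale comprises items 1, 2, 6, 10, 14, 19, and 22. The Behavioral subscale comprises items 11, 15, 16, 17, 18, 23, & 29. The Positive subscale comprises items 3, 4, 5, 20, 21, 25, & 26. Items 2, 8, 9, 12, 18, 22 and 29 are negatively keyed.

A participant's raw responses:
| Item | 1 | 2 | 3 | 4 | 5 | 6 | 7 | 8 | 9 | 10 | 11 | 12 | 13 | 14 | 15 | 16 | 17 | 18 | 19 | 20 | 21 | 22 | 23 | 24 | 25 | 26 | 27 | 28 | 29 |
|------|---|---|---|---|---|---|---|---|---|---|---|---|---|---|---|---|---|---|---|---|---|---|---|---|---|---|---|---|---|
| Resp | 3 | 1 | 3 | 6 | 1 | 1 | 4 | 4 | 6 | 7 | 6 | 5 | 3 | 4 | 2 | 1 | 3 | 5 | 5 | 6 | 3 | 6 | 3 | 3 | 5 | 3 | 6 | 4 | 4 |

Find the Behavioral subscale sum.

Behavioral items: 11, 15, 16, 17, 18, 23, 29.
Of these, items 18 and 29 are negatively keyed; reverse-coded value = 8 − response.
  item 11: 6
  item 15: 2
  item 16: 1
  item 17: 3
  item 18: 8 − 5 = 3
  item 23: 3
  item 29: 8 − 4 = 4
Sum = 6 + 2 + 1 + 3 + 3 + 3 + 4 = 22

22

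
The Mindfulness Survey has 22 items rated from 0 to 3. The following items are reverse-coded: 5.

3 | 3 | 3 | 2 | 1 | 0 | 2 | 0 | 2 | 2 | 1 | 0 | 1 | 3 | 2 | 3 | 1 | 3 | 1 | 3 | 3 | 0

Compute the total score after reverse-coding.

Raw sum = 39. Reverse-coded items: 5; their raw sum = 1.
Each reversal replaces raw with 3 − raw, changing the total by 3 − 2·raw per item.
Total = 39 + 1·3 − 2·1 = 39 + 3 − 2 = 40

40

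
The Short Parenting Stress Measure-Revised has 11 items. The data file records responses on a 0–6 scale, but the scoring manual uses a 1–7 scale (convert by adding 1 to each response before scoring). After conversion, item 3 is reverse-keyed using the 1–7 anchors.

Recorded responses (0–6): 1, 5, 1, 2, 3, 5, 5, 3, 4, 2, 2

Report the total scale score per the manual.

Convert to 1–7: 2, 6, 2, 3, 4, 6, 6, 4, 5, 3, 3
Reverse-coded (on a 1–7 scale, reversed = 8 − raw):
  item 3: 8 − 2 = 6
Scored: 2, 6, 6, 3, 4, 6, 6, 4, 5, 3, 3
Total = 48

48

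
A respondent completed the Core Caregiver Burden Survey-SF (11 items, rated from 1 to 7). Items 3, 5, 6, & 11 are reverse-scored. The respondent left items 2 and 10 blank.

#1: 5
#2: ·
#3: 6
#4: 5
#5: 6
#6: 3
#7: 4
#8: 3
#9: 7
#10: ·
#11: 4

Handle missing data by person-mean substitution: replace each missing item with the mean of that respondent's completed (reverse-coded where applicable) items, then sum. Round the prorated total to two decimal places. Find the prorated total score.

Reverse-coded (reverse-coded value = 8 − response):
  item 3: 8 − 6 = 2
  item 5: 8 − 6 = 2
  item 6: 8 − 3 = 5
  item 11: 8 − 4 = 4
Completed scored items (9 of 11): 5, 2, 5, 2, 5, 4, 3, 7, 4; sum = 37.
Person mean = 37 / 9 ≈ 4.1111
Prorated total = (37 / 9) × 11 = 45.22 (to 2 dp)

45.22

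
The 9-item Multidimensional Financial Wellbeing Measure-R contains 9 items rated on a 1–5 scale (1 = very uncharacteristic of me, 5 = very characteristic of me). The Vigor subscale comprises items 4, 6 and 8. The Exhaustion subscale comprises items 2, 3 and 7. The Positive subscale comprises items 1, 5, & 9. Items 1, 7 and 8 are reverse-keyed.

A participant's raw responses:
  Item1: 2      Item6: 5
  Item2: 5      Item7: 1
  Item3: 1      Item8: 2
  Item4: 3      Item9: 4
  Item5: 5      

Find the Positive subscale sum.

Positive items: 1, 5, 9.
Of these, item 1 is reverse-keyed; reverse-coded value = 6 − response.
  item 1: 6 − 2 = 4
  item 5: 5
  item 9: 4
Sum = 4 + 5 + 4 = 13

13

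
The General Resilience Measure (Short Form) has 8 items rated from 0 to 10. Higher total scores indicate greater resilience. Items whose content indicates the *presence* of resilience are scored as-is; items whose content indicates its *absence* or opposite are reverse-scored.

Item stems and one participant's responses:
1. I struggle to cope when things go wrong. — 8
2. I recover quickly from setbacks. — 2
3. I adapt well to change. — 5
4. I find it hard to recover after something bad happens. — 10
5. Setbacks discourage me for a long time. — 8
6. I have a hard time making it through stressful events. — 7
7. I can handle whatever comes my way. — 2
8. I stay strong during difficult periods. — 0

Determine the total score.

16

Items 1, 4, 5, 6 describe the absence/opposite of resilience → reverse-score.
reverse-coded value = 10 − response.
  item 1: 10 − 8 = 2
  item 2: 2
  item 3: 5
  item 4: 10 − 10 = 0
  item 5: 10 − 8 = 2
  item 6: 10 − 7 = 3
  item 7: 2
  item 8: 0
Total = 2 + 2 + 5 + 0 + 2 + 3 + 2 + 0 = 16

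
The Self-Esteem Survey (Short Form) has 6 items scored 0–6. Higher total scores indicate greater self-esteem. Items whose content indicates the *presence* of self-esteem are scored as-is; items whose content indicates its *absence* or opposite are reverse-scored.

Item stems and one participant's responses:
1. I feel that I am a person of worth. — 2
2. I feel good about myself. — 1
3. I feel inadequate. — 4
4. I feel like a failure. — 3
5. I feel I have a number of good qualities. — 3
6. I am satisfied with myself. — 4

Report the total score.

Items 3, 4 describe the absence/opposite of self-esteem → reverse-score.
reversed = (0+6) − raw = 6 − raw.
  item 1: 2
  item 2: 1
  item 3: 6 − 4 = 2
  item 4: 6 − 3 = 3
  item 5: 3
  item 6: 4
Total = 2 + 1 + 2 + 3 + 3 + 4 = 15

15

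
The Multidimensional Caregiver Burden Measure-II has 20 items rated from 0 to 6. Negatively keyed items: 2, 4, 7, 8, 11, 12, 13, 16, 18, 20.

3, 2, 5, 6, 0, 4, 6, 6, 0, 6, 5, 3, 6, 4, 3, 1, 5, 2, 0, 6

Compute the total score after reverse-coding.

Apply reverse scoring (reverse-coded value = 6 − response):
  item 2: 6 − 2 = 4
  item 4: 6 − 6 = 0
  item 7: 6 − 6 = 0
  item 8: 6 − 6 = 0
  item 11: 6 − 5 = 1
  item 12: 6 − 3 = 3
  item 13: 6 − 6 = 0
  item 16: 6 − 1 = 5
  item 18: 6 − 2 = 4
  item 20: 6 − 6 = 0
After reverse-coding: 3, 4, 5, 0, 0, 4, 0, 0, 0, 6, 1, 3, 0, 4, 3, 5, 5, 4, 0, 0
Total = 3 + 4 + 5 + 0 + 0 + 4 + 0 + 0 + 0 + 6 + 1 + 3 + 0 + 4 + 3 + 5 + 5 + 4 + 0 + 0 = 47

47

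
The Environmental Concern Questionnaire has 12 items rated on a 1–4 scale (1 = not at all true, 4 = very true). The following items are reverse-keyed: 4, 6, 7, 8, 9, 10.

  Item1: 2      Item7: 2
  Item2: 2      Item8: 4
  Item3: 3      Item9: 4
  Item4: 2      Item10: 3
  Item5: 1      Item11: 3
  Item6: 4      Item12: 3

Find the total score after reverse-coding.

Raw sum = 33. Reverse-keyed items: 4, 6, 7, 8, 9, 10; their raw sum = 19.
Each reversal replaces raw with 5 − raw, changing the total by 5 − 2·raw per item.
Total = 33 + 6·5 − 2·19 = 33 + 30 − 38 = 25

25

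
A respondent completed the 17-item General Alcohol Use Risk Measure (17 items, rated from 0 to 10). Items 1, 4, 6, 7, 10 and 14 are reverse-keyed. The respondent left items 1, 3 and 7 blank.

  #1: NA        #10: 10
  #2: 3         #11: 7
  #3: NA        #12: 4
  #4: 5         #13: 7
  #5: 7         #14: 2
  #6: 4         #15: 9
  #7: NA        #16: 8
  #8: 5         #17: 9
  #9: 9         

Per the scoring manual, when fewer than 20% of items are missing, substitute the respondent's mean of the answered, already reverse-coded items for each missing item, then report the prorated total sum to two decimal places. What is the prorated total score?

Reverse-coded (reversed = (0+10) − raw = 10 − raw):
  item 4: 10 − 5 = 5
  item 6: 10 − 4 = 6
  item 10: 10 − 10 = 0
  item 14: 10 − 2 = 8
Completed scored items (14 of 17): 3, 5, 7, 6, 5, 9, 0, 7, 4, 7, 8, 9, 8, 9; sum = 87.
Person mean = 87 / 14 ≈ 6.2143
Prorated total = (87 / 14) × 17 = 105.64 (to 2 dp)

105.64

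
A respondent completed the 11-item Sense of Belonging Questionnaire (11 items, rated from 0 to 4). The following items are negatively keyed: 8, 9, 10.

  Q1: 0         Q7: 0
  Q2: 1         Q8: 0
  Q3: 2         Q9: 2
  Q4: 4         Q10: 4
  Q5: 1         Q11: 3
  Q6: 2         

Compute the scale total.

19

Raw sum = 19. Negatively keyed items: 8, 9, 10; their raw sum = 6.
Each reversal replaces raw with 4 − raw, changing the total by 4 − 2·raw per item.
Total = 19 + 3·4 − 2·6 = 19 + 12 − 12 = 19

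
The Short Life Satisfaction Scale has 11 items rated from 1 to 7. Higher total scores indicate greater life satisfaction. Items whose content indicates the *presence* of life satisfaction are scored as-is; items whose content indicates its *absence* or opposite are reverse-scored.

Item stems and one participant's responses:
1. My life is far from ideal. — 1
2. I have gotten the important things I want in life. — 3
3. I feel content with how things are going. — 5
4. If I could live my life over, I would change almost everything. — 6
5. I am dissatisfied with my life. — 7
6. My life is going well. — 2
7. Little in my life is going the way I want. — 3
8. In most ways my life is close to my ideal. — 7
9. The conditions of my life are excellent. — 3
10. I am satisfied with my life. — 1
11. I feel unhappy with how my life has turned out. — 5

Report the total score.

39

Items 1, 4, 5, 7, 11 describe the absence/opposite of life satisfaction → reverse-score.
reversed = (1+7) − raw = 8 − raw.
  item 1: 8 − 1 = 7
  item 2: 3
  item 3: 5
  item 4: 8 − 6 = 2
  item 5: 8 − 7 = 1
  item 6: 2
  item 7: 8 − 3 = 5
  item 8: 7
  item 9: 3
  item 10: 1
  item 11: 8 − 5 = 3
Total = 7 + 3 + 5 + 2 + 1 + 2 + 5 + 7 + 3 + 1 + 3 = 39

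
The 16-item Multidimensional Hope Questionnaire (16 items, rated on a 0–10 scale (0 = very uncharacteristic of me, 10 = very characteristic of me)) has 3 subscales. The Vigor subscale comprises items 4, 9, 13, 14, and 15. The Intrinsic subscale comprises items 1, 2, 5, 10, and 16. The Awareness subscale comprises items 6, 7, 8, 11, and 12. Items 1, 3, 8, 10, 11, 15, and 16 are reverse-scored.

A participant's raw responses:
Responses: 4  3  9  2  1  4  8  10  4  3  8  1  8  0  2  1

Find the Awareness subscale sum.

Awareness items: 6, 7, 8, 11, 12.
Of these, items 8 and 11 are reverse-scored; on a 0–10 scale, reversed = 10 − raw.
  item 6: 4
  item 7: 8
  item 8: 10 − 10 = 0
  item 11: 10 − 8 = 2
  item 12: 1
Sum = 4 + 8 + 0 + 2 + 1 = 15

15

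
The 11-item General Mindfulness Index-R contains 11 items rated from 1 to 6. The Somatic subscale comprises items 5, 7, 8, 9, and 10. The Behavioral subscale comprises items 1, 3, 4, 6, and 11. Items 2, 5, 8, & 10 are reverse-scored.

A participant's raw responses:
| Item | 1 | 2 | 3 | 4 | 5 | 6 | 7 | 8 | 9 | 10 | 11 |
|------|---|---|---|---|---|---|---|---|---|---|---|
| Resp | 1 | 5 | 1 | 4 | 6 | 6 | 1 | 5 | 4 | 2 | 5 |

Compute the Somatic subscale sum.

Somatic items: 5, 7, 8, 9, 10.
Of these, items 5, 8, and 10 are reverse-scored; on a 1–6 scale, reversed = 7 − raw.
  item 5: 7 − 6 = 1
  item 7: 1
  item 8: 7 − 5 = 2
  item 9: 4
  item 10: 7 − 2 = 5
Sum = 1 + 1 + 2 + 4 + 5 = 13

13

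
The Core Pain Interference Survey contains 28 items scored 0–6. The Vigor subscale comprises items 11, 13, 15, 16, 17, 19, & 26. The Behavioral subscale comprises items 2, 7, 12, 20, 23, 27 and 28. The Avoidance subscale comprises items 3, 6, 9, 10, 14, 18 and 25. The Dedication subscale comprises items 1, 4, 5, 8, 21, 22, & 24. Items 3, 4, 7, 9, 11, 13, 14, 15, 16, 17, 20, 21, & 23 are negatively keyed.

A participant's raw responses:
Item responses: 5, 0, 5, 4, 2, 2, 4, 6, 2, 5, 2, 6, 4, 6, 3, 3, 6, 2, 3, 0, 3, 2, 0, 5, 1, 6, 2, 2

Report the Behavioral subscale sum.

Behavioral items: 2, 7, 12, 20, 23, 27, 28.
Of these, items 7, 20, and 23 are negatively keyed; on a 0–6 scale, reversed = 6 − raw.
  item 2: 0
  item 7: 6 − 4 = 2
  item 12: 6
  item 20: 6 − 0 = 6
  item 23: 6 − 0 = 6
  item 27: 2
  item 28: 2
Sum = 0 + 2 + 6 + 6 + 6 + 2 + 2 = 24

24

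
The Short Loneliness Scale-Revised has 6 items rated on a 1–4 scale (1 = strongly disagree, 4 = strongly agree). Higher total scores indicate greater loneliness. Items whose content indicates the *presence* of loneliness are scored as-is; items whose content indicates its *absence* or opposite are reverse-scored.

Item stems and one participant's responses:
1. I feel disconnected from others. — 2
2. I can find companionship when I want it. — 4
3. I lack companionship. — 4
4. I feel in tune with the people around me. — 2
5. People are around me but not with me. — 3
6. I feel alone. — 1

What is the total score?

14

Items 2, 4 describe the absence/opposite of loneliness → reverse-score.
reverse-coded value = 5 − response.
  item 1: 2
  item 2: 5 − 4 = 1
  item 3: 4
  item 4: 5 − 2 = 3
  item 5: 3
  item 6: 1
Total = 2 + 1 + 4 + 3 + 3 + 1 = 14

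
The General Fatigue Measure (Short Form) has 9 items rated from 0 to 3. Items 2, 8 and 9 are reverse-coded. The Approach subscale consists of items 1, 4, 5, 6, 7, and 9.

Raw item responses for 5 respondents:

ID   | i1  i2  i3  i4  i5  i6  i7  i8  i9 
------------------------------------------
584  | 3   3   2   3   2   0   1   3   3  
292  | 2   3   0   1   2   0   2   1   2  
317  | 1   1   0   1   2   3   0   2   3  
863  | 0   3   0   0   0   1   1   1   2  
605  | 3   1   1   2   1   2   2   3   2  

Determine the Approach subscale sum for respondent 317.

7

Respondent 317 raw: 1, 1, 0, 1, 2, 3, 0, 2, 3.
Approach items: 1, 4, 5, 6, 7, 9.
Reverse-coded (on a 0–3 scale, reversed = 3 − raw):
  item 1: 1
  item 4: 1
  item 5: 2
  item 6: 3
  item 7: 0
  item 9: 3 − 3 = 0
Sum = 1 + 1 + 2 + 3 + 0 + 0 = 7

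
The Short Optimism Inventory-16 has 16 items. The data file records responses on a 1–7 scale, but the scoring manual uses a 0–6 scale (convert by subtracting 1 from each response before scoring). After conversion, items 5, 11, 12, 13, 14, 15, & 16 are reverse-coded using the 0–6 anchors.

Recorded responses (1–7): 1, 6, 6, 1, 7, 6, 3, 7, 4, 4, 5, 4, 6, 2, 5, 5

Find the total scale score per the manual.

Convert to 0–6: 0, 5, 5, 0, 6, 5, 2, 6, 3, 3, 4, 3, 5, 1, 4, 4
Reverse-coded (on a 0–6 scale, reversed = 6 − raw):
  item 5: 6 − 6 = 0
  item 11: 6 − 4 = 2
  item 12: 6 − 3 = 3
  item 13: 6 − 5 = 1
  item 14: 6 − 1 = 5
  item 15: 6 − 4 = 2
  item 16: 6 − 4 = 2
Scored: 0, 5, 5, 0, 0, 5, 2, 6, 3, 3, 2, 3, 1, 5, 2, 2
Total = 44

44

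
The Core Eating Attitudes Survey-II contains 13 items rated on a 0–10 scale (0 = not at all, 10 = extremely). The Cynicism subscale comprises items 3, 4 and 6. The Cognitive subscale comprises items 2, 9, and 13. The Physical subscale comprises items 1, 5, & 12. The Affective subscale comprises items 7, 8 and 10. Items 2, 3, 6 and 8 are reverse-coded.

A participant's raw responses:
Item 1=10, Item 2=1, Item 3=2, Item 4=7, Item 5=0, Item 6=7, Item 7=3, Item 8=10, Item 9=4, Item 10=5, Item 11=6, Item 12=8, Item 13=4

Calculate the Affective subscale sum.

Affective items: 7, 8, 10.
Of these, item 8 is reverse-coded; on a 0–10 scale, reversed = 10 − raw.
  item 7: 3
  item 8: 10 − 10 = 0
  item 10: 5
Sum = 3 + 0 + 5 = 8

8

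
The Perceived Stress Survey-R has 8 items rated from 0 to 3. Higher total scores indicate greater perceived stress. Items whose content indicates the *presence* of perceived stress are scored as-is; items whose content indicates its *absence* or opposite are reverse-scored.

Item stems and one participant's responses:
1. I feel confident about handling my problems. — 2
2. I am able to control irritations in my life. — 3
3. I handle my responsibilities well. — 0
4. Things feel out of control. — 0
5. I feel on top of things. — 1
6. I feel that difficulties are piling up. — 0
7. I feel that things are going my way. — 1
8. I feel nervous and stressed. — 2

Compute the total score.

10

Items 1, 2, 3, 5, 7 describe the absence/opposite of perceived stress → reverse-score.
reversed = (0+3) − raw = 3 − raw.
  item 1: 3 − 2 = 1
  item 2: 3 − 3 = 0
  item 3: 3 − 0 = 3
  item 4: 0
  item 5: 3 − 1 = 2
  item 6: 0
  item 7: 3 − 1 = 2
  item 8: 2
Total = 1 + 0 + 3 + 0 + 2 + 0 + 2 + 2 = 10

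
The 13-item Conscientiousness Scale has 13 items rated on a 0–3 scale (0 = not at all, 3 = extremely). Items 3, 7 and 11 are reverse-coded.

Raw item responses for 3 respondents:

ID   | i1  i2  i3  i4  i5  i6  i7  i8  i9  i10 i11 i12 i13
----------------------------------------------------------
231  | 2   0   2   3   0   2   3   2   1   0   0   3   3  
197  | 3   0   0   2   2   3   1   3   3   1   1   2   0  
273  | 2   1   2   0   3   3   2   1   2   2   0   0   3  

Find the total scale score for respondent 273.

Respondent 273 raw: 2, 1, 2, 0, 3, 3, 2, 1, 2, 2, 0, 0, 3.
Reverse-coded (on a 0–3 scale, reversed = 3 − raw):
  item 1: 2
  item 2: 1
  item 3: 3 − 2 = 1
  item 4: 0
  item 5: 3
  item 6: 3
  item 7: 3 − 2 = 1
  item 8: 1
  item 9: 2
  item 10: 2
  item 11: 3 − 0 = 3
  item 12: 0
  item 13: 3
Sum = 2 + 1 + 1 + 0 + 3 + 3 + 1 + 1 + 2 + 2 + 3 + 0 + 3 = 22

22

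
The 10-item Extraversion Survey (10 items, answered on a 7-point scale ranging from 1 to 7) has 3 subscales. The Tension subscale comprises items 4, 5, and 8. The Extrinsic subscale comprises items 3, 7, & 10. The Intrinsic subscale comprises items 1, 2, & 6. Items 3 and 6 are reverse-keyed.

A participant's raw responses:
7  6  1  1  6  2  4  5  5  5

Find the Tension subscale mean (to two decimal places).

Tension items: 4, 5, 8.
  item 4: 1
  item 5: 6
  item 8: 5
Sum = 1 + 6 + 5 = 12
Mean = 12 / 3 = 4.00

4.00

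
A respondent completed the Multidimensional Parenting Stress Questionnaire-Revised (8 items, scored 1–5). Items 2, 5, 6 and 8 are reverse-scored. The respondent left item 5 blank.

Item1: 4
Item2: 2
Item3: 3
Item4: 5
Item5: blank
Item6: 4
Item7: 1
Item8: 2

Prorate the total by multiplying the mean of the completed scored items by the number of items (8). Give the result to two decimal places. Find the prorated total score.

26.29

Reverse-coded (on a 1–5 scale, reversed = 6 − raw):
  item 2: 6 − 2 = 4
  item 6: 6 − 4 = 2
  item 8: 6 − 2 = 4
Completed scored items (7 of 8): 4, 4, 3, 5, 2, 1, 4; sum = 23.
Person mean = 23 / 7 ≈ 3.2857
Prorated total = (23 / 7) × 8 = 26.29 (to 2 dp)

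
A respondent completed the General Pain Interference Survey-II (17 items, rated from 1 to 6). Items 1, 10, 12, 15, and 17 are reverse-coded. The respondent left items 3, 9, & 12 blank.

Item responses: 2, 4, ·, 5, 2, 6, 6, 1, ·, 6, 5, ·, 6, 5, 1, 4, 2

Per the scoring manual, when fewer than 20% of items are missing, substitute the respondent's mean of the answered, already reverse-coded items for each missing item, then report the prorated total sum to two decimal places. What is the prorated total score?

Reverse-coded (reverse-coded value = 7 − response):
  item 1: 7 − 2 = 5
  item 10: 7 − 6 = 1
  item 15: 7 − 1 = 6
  item 17: 7 − 2 = 5
Completed scored items (14 of 17): 5, 4, 5, 2, 6, 6, 1, 1, 5, 6, 5, 6, 4, 5; sum = 61.
Person mean = 61 / 14 ≈ 4.3571
Prorated total = (61 / 14) × 17 = 74.07 (to 2 dp)

74.07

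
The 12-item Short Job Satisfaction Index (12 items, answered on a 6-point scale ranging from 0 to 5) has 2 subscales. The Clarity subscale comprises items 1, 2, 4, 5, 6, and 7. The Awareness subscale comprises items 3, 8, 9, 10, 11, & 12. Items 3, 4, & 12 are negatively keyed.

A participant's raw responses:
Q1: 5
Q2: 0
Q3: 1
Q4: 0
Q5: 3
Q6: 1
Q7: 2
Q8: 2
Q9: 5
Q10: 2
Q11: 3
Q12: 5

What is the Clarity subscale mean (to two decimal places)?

2.67

Clarity items: 1, 2, 4, 5, 6, 7.
Of these, item 4 is negatively keyed; on a 0–5 scale, reversed = 5 − raw.
  item 1: 5
  item 2: 0
  item 4: 5 − 0 = 5
  item 5: 3
  item 6: 1
  item 7: 2
Sum = 5 + 0 + 5 + 3 + 1 + 2 = 16
Mean = 16 / 6 = 2.67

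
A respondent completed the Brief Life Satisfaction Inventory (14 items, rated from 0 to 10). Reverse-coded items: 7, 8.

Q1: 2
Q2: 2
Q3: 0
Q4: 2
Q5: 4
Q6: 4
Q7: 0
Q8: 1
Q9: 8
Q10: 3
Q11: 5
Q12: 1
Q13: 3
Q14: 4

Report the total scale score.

57

Reversing items 7 and 8 with 10 − raw:
Total = 2 + 2 + 0 + 2 + 4 + 4 + (10−0) + (10−1) + 8 + 3 + 5 + 1 + 3 + 4
      = 2 + 2 + 0 + 2 + 4 + 4 + 10 + 9 + 8 + 3 + 5 + 1 + 3 + 4 = 57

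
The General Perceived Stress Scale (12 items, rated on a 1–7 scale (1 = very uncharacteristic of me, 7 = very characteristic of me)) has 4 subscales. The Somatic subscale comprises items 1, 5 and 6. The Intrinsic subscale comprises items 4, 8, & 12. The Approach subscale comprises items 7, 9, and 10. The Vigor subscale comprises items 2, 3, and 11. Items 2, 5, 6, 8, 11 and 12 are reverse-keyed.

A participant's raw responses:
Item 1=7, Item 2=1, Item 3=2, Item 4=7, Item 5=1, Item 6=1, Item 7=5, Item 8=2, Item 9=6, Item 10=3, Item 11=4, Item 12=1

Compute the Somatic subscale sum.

21

Somatic items: 1, 5, 6.
Of these, items 5 and 6 are reverse-keyed; reverse-coded value = 8 − response.
  item 1: 7
  item 5: 8 − 1 = 7
  item 6: 8 − 1 = 7
Sum = 7 + 7 + 7 = 21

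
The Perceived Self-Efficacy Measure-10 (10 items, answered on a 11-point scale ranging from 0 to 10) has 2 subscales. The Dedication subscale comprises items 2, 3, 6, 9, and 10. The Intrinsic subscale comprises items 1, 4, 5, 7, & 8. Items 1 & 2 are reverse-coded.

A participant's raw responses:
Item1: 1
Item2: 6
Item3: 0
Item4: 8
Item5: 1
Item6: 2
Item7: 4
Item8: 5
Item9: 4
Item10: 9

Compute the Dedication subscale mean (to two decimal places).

3.80

Dedication items: 2, 3, 6, 9, 10.
Of these, item 2 is reverse-coded; on a 0–10 scale, reversed = 10 − raw.
  item 2: 10 − 6 = 4
  item 3: 0
  item 6: 2
  item 9: 4
  item 10: 9
Sum = 4 + 0 + 2 + 4 + 9 = 19
Mean = 19 / 5 = 3.80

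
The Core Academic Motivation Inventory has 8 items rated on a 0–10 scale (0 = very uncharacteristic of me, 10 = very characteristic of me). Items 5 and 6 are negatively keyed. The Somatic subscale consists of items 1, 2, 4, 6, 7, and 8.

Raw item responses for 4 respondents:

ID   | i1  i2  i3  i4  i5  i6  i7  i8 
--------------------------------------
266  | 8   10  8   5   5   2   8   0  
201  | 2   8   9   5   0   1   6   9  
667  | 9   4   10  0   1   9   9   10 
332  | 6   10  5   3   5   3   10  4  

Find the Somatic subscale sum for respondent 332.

40

Respondent 332 raw: 6, 10, 5, 3, 5, 3, 10, 4.
Somatic items: 1, 2, 4, 6, 7, 8.
Reverse-coded (on a 0–10 scale, reversed = 10 − raw):
  item 1: 6
  item 2: 10
  item 4: 3
  item 6: 10 − 3 = 7
  item 7: 10
  item 8: 4
Sum = 6 + 10 + 3 + 7 + 10 + 4 = 40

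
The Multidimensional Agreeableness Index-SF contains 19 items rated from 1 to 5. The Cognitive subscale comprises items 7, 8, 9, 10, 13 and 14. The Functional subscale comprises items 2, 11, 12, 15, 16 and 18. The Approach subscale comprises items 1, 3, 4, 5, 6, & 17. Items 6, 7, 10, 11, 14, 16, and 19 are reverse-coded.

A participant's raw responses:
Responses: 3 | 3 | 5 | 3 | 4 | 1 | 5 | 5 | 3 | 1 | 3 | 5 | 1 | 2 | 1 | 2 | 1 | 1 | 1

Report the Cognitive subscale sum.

Cognitive items: 7, 8, 9, 10, 13, 14.
Of these, items 7, 10, and 14 are reverse-coded; reversed = (1+5) − raw = 6 − raw.
  item 7: 6 − 5 = 1
  item 8: 5
  item 9: 3
  item 10: 6 − 1 = 5
  item 13: 1
  item 14: 6 − 2 = 4
Sum = 1 + 5 + 3 + 5 + 1 + 4 = 19

19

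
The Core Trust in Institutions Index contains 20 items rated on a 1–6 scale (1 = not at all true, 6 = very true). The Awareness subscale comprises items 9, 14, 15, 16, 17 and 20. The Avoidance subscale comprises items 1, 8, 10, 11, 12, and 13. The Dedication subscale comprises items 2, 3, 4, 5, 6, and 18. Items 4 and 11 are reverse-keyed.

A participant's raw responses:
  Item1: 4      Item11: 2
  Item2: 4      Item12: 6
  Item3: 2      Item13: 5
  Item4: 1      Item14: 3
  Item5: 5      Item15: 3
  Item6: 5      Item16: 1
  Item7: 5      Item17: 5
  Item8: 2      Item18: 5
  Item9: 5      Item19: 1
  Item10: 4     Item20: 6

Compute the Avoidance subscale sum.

26

Avoidance items: 1, 8, 10, 11, 12, 13.
Of these, item 11 is reverse-keyed; reversed = (1+6) − raw = 7 − raw.
  item 1: 4
  item 8: 2
  item 10: 4
  item 11: 7 − 2 = 5
  item 12: 6
  item 13: 5
Sum = 4 + 2 + 4 + 5 + 6 + 5 = 26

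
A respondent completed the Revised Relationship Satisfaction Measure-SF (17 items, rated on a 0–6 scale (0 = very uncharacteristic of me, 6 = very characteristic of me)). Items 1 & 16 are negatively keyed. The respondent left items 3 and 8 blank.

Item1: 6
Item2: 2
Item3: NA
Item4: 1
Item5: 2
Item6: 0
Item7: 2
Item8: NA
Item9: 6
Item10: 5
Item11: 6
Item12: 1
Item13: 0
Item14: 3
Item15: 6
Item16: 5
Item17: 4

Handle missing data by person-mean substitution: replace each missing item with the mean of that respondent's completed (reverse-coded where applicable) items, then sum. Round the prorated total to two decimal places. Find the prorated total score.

44.20

Reverse-coded (reverse-coded value = 6 − response):
  item 1: 6 − 6 = 0
  item 16: 6 − 5 = 1
Completed scored items (15 of 17): 0, 2, 1, 2, 0, 2, 6, 5, 6, 1, 0, 3, 6, 1, 4; sum = 39.
Person mean = 39 / 15 ≈ 2.6000
Prorated total = (39 / 15) × 17 = 44.20 (to 2 dp)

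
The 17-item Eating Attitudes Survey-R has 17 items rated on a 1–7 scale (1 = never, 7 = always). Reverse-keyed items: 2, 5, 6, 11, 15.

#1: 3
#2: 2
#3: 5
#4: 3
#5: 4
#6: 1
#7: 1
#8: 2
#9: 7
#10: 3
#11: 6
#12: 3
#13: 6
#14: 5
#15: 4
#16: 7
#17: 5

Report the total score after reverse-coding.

73

Reverse-coded items (on a 1–7 scale, reversed = 8 − raw):
  item 2: 8 − 2 = 6
  item 5: 8 − 4 = 4
  item 6: 8 − 1 = 7
  item 11: 8 − 6 = 2
  item 15: 8 − 4 = 4
After reverse-coding: 3, 6, 5, 3, 4, 7, 1, 2, 7, 3, 2, 3, 6, 5, 4, 7, 5
Total = 3 + 6 + 5 + 3 + 4 + 7 + 1 + 2 + 7 + 3 + 2 + 3 + 6 + 5 + 4 + 7 + 5 = 73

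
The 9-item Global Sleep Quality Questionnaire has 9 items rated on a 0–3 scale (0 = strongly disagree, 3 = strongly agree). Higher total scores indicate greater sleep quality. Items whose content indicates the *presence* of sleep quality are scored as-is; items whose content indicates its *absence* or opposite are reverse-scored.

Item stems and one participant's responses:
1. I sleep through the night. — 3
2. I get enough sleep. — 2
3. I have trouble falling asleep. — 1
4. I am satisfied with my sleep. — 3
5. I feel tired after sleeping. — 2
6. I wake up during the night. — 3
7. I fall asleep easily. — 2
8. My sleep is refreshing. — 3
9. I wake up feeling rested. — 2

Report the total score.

Items 3, 5, 6 describe the absence/opposite of sleep quality → reverse-score.
on a 0–3 scale, reversed = 3 − raw.
  item 1: 3
  item 2: 2
  item 3: 3 − 1 = 2
  item 4: 3
  item 5: 3 − 2 = 1
  item 6: 3 − 3 = 0
  item 7: 2
  item 8: 3
  item 9: 2
Total = 3 + 2 + 2 + 3 + 1 + 0 + 2 + 3 + 2 = 18

18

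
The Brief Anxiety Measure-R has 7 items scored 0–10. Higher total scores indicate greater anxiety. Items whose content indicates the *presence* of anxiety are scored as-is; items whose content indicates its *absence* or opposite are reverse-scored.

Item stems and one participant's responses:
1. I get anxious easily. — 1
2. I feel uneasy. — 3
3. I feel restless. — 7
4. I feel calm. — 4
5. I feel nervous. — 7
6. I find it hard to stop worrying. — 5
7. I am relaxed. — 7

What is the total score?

Items 4, 7 describe the absence/opposite of anxiety → reverse-score.
on a 0–10 scale, reversed = 10 − raw.
  item 1: 1
  item 2: 3
  item 3: 7
  item 4: 10 − 4 = 6
  item 5: 7
  item 6: 5
  item 7: 10 − 7 = 3
Total = 1 + 3 + 7 + 6 + 7 + 5 + 3 = 32

32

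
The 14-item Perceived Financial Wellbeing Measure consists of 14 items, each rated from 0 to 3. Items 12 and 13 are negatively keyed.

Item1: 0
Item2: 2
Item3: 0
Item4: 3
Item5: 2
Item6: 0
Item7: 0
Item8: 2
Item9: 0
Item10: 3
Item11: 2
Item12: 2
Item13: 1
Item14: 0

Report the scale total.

Raw sum = 17. Negatively keyed items: 12, 13; their raw sum = 3.
Each reversal replaces raw with 3 − raw, changing the total by 3 − 2·raw per item.
Total = 17 + 2·3 − 2·3 = 17 + 6 − 6 = 17

17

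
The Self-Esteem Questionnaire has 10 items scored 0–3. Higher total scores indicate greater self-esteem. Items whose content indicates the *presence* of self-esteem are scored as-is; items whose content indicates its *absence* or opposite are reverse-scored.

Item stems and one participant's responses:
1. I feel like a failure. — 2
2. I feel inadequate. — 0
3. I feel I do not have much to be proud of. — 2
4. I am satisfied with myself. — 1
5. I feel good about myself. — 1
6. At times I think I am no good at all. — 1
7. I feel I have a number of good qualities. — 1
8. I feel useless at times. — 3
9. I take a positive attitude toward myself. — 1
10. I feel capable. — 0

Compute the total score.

11

Items 1, 2, 3, 6, 8 describe the absence/opposite of self-esteem → reverse-score.
reversed = (0+3) − raw = 3 − raw.
  item 1: 3 − 2 = 1
  item 2: 3 − 0 = 3
  item 3: 3 − 2 = 1
  item 4: 1
  item 5: 1
  item 6: 3 − 1 = 2
  item 7: 1
  item 8: 3 − 3 = 0
  item 9: 1
  item 10: 0
Total = 1 + 3 + 1 + 1 + 1 + 2 + 1 + 0 + 1 + 0 = 11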